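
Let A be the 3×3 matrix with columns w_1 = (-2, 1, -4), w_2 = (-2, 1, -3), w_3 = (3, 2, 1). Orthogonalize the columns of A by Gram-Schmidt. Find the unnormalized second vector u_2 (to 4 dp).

u_2 = (-0.3810, 0.1905, 0.2381)

w_1 = (-2, 1, -4); ‖w_1‖ = 4.5826, so q_1 = (-0.4364, 0.2182, -0.8729).
q_1·w_2 = (-0.4364)·(-2) + 0.2182·1 + (-0.8729)·(-3) = 3.7097.
u_2 = w_2 − 3.7097·q_1 = (-0.3810, 0.1905, 0.2381).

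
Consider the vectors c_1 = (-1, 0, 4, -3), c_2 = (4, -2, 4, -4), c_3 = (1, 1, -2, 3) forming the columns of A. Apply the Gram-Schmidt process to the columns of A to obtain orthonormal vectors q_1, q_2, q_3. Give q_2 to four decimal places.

q_1 = c_1/‖c_1‖ = (-1, 0, 4, -3)/5.0990 = (-0.1961, 0.0000, 0.7845, -0.5883).
r_{12} = q_1·c_2 = 4.7068.
u_2 = c_2 − 4.7068·q_1 = (4.9231, -2.0000, 0.3077, -1.2308).
‖u_2‖ = 5.4632, so q_2 = (0.9011, -0.3661, 0.0563, -0.2253).

q_2 = (0.9011, -0.3661, 0.0563, -0.2253)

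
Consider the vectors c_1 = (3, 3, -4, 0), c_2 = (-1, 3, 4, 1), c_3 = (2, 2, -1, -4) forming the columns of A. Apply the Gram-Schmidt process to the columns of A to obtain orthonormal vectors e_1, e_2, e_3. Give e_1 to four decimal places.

e_1 = (0.5145, 0.5145, -0.6860, 0.0000)

e_1 = c_1/‖c_1‖ = (3, 3, -4, 0)/5.8310 = (0.5145, 0.5145, -0.6860, 0.0000).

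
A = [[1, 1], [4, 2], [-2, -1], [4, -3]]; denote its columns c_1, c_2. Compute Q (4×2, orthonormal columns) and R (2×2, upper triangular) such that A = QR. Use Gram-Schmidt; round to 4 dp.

Q = [[0.1644, 0.2654], [0.6576, 0.5448], [-0.3288, -0.2724], [0.6576, -0.7474]], R = [[6.0828, -0.1644], [0.0000, 3.8695]]

c_1 = (1, 4, -2, 4); ‖c_1‖ = 6.0828, so e_1 = (0.1644, 0.6576, -0.3288, 0.6576).
e_1·c_2 = 0.1644·1 + 0.6576·2 + (-0.3288)·(-1) + 0.6576·(-3) = -0.1644.
u_2 = c_2 + 0.1644·e_1 = (1.0270, 2.1081, -1.0541, -2.8919).
‖u_2‖ = 3.8695, so e_2 = (0.2654, 0.5448, -0.2724, -0.7474).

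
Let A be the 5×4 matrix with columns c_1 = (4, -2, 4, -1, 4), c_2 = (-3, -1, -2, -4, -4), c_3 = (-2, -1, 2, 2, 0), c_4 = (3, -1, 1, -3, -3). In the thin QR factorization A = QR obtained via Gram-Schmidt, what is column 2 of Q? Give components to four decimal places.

c_1 = (4, -2, 4, -1, 4); ‖c_1‖ = 7.2801, so q_1 = (0.5494, -0.2747, 0.5494, -0.1374, 0.5494).
q_1·c_2 = 0.5494·(-3) + (-0.2747)·(-1) + 0.5494·(-2) + (-0.1374)·(-4) + 0.5494·(-4) = -4.1208.
u_2 = c_2 + 4.1208·q_1 = (-0.7358, -2.1321, 0.2642, -4.5660, -1.7358).
‖u_2‖ = 5.3869, so q_2 = (-0.1366, -0.3958, 0.0490, -0.8476, -0.3222).

q_2 = (-0.1366, -0.3958, 0.0490, -0.8476, -0.3222)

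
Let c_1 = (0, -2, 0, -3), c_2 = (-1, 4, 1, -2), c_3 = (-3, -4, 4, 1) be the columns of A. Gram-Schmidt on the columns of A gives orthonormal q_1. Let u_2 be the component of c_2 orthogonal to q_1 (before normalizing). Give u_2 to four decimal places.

c_1 = (0, -2, 0, -3); ‖c_1‖ = 3.6056, so q_1 = (0.0000, -0.5547, 0.0000, -0.8321).
q_1·c_2 = 0.0000·(-1) + (-0.5547)·4 + 0.0000·1 + (-0.8321)·(-2) = -0.5547.
u_2 = c_2 + 0.5547·q_1 = (-1.0000, 3.6923, 1.0000, -2.4615).

u_2 = (-1.0000, 3.6923, 1.0000, -2.4615)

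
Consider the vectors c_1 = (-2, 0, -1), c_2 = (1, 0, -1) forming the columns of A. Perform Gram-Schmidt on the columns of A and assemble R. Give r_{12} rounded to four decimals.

q_1 = c_1/‖c_1‖ = (-2, 0, -1)/2.2361 = (-0.8944, 0.0000, -0.4472).
r_{12} = q_1·c_2 = -0.4472.

r_{12} = -0.4472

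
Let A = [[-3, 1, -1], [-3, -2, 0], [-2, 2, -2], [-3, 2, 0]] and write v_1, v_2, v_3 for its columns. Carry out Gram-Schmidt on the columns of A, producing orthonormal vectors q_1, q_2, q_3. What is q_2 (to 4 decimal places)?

v_1 = (-3, -3, -2, -3); ‖v_1‖ = 5.5678, so q_1 = (-0.5388, -0.5388, -0.3592, -0.5388).
q_1·v_2 = (-0.5388)·1 + (-0.5388)·(-2) + (-0.3592)·2 + (-0.5388)·2 = -1.2572.
u_2 = v_2 + 1.2572·q_1 = (0.3226, -2.6774, 1.5484, 1.3226).
‖u_2‖ = 3.3793, so q_2 = (0.0955, -0.7923, 0.4582, 0.3914).

q_2 = (0.0955, -0.7923, 0.4582, 0.3914)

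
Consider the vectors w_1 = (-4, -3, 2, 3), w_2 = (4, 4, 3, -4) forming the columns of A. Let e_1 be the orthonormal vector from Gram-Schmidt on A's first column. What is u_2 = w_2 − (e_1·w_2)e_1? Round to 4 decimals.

w_1 = (-4, -3, 2, 3); ‖w_1‖ = 6.1644, so e_1 = (-0.6489, -0.4867, 0.3244, 0.4867).
e_1·w_2 = (-0.6489)·4 + (-0.4867)·4 + 0.3244·3 + 0.4867·(-4) = -5.5155.
u_2 = w_2 + 5.5155·e_1 = (0.4211, 1.3158, 4.7895, -1.3158).

u_2 = (0.4211, 1.3158, 4.7895, -1.3158)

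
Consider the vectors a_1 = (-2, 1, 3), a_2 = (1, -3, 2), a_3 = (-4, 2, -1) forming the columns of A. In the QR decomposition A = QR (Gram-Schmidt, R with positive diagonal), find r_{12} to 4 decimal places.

a_1 = (-2, 1, 3); ‖a_1‖ = 3.7417, so q_1 = (-0.5345, 0.2673, 0.8018).
r_{12} = q_1·a_2 = 0.2673.

r_{12} = 0.2673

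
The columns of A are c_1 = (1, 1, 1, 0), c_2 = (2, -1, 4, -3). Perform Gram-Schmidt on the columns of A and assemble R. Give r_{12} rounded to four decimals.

r_{12} = 2.8868

q_1 = c_1/‖c_1‖ = (1, 1, 1, 0)/1.7321 = (0.5774, 0.5774, 0.5774, 0.0000).
r_{12} = q_1·c_2 = 2.8868.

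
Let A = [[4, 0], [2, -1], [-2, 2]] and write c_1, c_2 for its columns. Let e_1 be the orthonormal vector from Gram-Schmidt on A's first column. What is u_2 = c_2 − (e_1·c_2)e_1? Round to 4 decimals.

c_1 = (4, 2, -2); ‖c_1‖ = 4.8990, so e_1 = (0.8165, 0.4082, -0.4082).
e_1·c_2 = 0.8165·0 + 0.4082·(-1) + (-0.4082)·2 = -1.2247.
u_2 = c_2 + 1.2247·e_1 = (1.0000, -0.5000, 1.5000).

u_2 = (1.0000, -0.5000, 1.5000)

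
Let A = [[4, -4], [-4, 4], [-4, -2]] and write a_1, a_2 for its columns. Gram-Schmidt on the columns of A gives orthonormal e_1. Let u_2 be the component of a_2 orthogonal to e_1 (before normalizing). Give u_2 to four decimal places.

u_2 = (-2.0000, 2.0000, -4.0000)

a_1 = (4, -4, -4); ‖a_1‖ = 6.9282, so e_1 = (0.5774, -0.5774, -0.5774).
e_1·a_2 = 0.5774·(-4) + (-0.5774)·4 + (-0.5774)·(-2) = -3.4641.
u_2 = a_2 + 3.4641·e_1 = (-2.0000, 2.0000, -4.0000).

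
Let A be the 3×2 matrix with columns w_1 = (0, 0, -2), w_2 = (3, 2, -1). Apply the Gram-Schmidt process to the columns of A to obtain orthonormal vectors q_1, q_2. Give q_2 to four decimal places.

w_1 = (0, 0, -2); ‖w_1‖ = 2.0000, so q_1 = (0.0000, 0.0000, -1.0000).
q_1·w_2 = 0.0000·3 + 0.0000·2 + (-1.0000)·(-1) = 1.0000.
u_2 = w_2 − 1.0000·q_1 = (3.0000, 2.0000, 0.0000).
‖u_2‖ = 3.6056, so q_2 = (0.8321, 0.5547, 0.0000).

q_2 = (0.8321, 0.5547, 0.0000)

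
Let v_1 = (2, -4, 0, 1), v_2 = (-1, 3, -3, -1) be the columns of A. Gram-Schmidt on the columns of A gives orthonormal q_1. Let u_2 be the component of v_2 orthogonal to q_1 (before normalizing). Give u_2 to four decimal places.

u_2 = (0.4286, 0.1429, -3.0000, -0.2857)

v_1 = (2, -4, 0, 1); ‖v_1‖ = 4.5826, so q_1 = (0.4364, -0.8729, 0.0000, 0.2182).
q_1·v_2 = 0.4364·(-1) + (-0.8729)·3 + 0.0000·(-3) + 0.2182·(-1) = -3.2733.
u_2 = v_2 + 3.2733·q_1 = (0.4286, 0.1429, -3.0000, -0.2857).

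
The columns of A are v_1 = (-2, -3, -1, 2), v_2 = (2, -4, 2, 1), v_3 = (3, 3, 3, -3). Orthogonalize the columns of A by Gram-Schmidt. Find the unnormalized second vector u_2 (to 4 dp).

v_1 = (-2, -3, -1, 2); ‖v_1‖ = 4.2426, so q_1 = (-0.4714, -0.7071, -0.2357, 0.4714).
q_1·v_2 = (-0.4714)·2 + (-0.7071)·(-4) + (-0.2357)·2 + 0.4714·1 = 1.8856.
u_2 = v_2 − 1.8856·q_1 = (2.8889, -2.6667, 2.4444, 0.1111).

u_2 = (2.8889, -2.6667, 2.4444, 0.1111)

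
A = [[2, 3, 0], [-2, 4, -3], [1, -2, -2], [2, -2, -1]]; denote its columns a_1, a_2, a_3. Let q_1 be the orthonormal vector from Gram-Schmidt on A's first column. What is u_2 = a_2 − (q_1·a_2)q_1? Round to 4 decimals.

u_2 = (4.2308, 2.7692, -1.3846, -0.7692)

a_1 = (2, -2, 1, 2); ‖a_1‖ = 3.6056, so q_1 = (0.5547, -0.5547, 0.2774, 0.5547).
q_1·a_2 = 0.5547·3 + (-0.5547)·4 + 0.2774·(-2) + 0.5547·(-2) = -2.2188.
u_2 = a_2 + 2.2188·q_1 = (4.2308, 2.7692, -1.3846, -0.7692).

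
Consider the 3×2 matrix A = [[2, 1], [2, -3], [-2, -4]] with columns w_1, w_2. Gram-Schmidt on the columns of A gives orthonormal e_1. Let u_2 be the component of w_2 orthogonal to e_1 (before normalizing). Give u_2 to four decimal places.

u_2 = (0.3333, -3.6667, -3.3333)

w_1 = (2, 2, -2); ‖w_1‖ = 3.4641, so e_1 = (0.5774, 0.5774, -0.5774).
e_1·w_2 = 0.5774·1 + 0.5774·(-3) + (-0.5774)·(-4) = 1.1547.
u_2 = w_2 − 1.1547·e_1 = (0.3333, -3.6667, -3.3333).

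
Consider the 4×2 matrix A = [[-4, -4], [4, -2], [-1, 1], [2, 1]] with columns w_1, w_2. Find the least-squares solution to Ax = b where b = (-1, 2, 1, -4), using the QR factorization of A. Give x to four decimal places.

x = (0.1269, -0.1883)

w_1 = (-4, 4, -1, 2); ‖w_1‖ = 6.0828, so q_1 = (-0.6576, 0.6576, -0.1644, 0.3288).
q_1·w_2 = (-0.6576)·(-4) + 0.6576·(-2) + (-0.1644)·1 + 0.3288·1 = 1.4796.
u_2 = w_2 − 1.4796·q_1 = (-3.0270, -2.9730, 1.2432, 0.5135).
‖u_2‖ = 4.4509, so q_2 = (-0.6801, -0.6679, 0.2793, 0.1154).
Qᵀb = (0.4932, -0.8380).
Back-substitute: x_2 = -0.8380/4.4509 = -0.1883.
x_1 = (0.4932 − 1.4796·(-0.1883))/6.0828 = 0.1269.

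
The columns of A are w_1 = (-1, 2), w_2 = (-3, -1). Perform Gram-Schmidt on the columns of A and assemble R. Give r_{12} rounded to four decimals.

r_{12} = 0.4472

w_1 = (-1, 2); ‖w_1‖ = 2.2361, so e_1 = (-0.4472, 0.8944).
r_{12} = e_1·w_2 = 0.4472.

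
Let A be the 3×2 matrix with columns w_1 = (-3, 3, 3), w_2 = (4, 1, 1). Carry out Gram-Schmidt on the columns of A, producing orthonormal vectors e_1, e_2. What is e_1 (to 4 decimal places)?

w_1 = (-3, 3, 3); ‖w_1‖ = 5.1962, so e_1 = (-0.5774, 0.5774, 0.5774).

e_1 = (-0.5774, 0.5774, 0.5774)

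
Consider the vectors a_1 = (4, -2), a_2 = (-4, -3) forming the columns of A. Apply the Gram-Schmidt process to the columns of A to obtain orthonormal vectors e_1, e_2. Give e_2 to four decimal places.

e_2 = (-0.4472, -0.8944)

a_1 = (4, -2); ‖a_1‖ = 4.4721, so e_1 = (0.8944, -0.4472).
e_1·a_2 = 0.8944·(-4) + (-0.4472)·(-3) = -2.2361.
u_2 = a_2 + 2.2361·e_1 = (-2.0000, -4.0000).
‖u_2‖ = 4.4721, so e_2 = (-0.4472, -0.8944).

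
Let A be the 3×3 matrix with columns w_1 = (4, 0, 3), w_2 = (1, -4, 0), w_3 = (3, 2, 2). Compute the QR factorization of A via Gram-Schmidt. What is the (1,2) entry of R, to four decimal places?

q_1 = w_1/‖w_1‖ = (4, 0, 3)/5.0000 = (0.8000, 0.0000, 0.6000).
r_{12} = q_1·w_2 = 0.8000.

r_{12} = 0.8000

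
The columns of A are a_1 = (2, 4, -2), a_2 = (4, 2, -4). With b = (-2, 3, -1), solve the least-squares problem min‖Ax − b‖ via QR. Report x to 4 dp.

x = (1.0833, -0.6667)

a_1 = (2, 4, -2); ‖a_1‖ = 4.8990, so q_1 = (0.4082, 0.8165, -0.4082).
q_1·a_2 = 0.4082·4 + 0.8165·2 + (-0.4082)·(-4) = 4.8990.
u_2 = a_2 − 4.8990·q_1 = (2.0000, -2.0000, -2.0000).
‖u_2‖ = 3.4641, so q_2 = (0.5774, -0.5774, -0.5774).
Qᵀb = (2.0412, -2.3094).
Back-substitute: x_2 = -2.3094/3.4641 = -0.6667.
x_1 = (2.0412 − 4.8990·(-0.6667))/4.8990 = 1.0833.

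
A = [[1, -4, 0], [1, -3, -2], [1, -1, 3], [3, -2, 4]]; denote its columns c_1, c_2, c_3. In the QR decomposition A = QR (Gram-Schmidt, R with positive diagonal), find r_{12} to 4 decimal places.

c_1 = (1, 1, 1, 3); ‖c_1‖ = 3.4641, so e_1 = (0.2887, 0.2887, 0.2887, 0.8660).
r_{12} = e_1·c_2 = -4.0415.

r_{12} = -4.0415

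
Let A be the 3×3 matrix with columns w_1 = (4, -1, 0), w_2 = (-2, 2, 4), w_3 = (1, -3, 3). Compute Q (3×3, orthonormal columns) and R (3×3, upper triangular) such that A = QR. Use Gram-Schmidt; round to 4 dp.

Q = [[0.9701, 0.0829, -0.2279], [-0.2425, 0.3317, -0.9117], [0.0000, 0.9397, 0.3419]], R = [[4.1231, -2.4254, 1.6977], [0.0000, 4.2565, 1.9071], [0.0000, 0.0000, 3.5328]]

w_1 = (4, -1, 0); ‖w_1‖ = 4.1231, so q_1 = (0.9701, -0.2425, 0.0000).
q_1·w_2 = 0.9701·(-2) + (-0.2425)·2 + 0.0000·4 = -2.4254.
u_2 = w_2 + 2.4254·q_1 = (0.3529, 1.4118, 4.0000).
‖u_2‖ = 4.2565, so q_2 = (0.0829, 0.3317, 0.9397).
q_1·w_3 = 0.9701·1 + (-0.2425)·(-3) + 0.0000·3 = 1.6977; q_2·w_3 = 0.0829·1 + 0.3317·(-3) + 0.9397·3 = 1.9071.
u_3 = w_3 − 1.6977·q_1 − 1.9071·q_2 = (-0.8052, -3.2208, 1.2078).
‖u_3‖ = 3.5328, so q_3 = (-0.2279, -0.9117, 0.3419).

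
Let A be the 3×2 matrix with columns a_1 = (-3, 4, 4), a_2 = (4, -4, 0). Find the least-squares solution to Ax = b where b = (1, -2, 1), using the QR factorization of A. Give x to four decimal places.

e_1 = a_1/‖a_1‖ = (-3, 4, 4)/6.4031 = (-0.4685, 0.6247, 0.6247).
r_{12} = e_1·a_2 = -4.3729.
u_2 = a_2 + 4.3729·e_1 = (1.9512, -1.2683, 2.7317).
‖u_2‖ = 3.5886, so e_2 = (0.5437, -0.3534, 0.7612).
Qᵀb = (-1.0932, 2.0118).
Back-substitute: x_2 = 2.0118/3.5886 = 0.5606.
x_1 = (-1.0932 + 4.3729·0.5606)/6.4031 = 0.2121.

x = (0.2121, 0.5606)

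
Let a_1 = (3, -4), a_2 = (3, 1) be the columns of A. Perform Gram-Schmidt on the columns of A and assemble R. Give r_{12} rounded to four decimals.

r_{12} = 1.0000

a_1 = (3, -4); ‖a_1‖ = 5.0000, so q_1 = (0.6000, -0.8000).
r_{12} = q_1·a_2 = 1.0000.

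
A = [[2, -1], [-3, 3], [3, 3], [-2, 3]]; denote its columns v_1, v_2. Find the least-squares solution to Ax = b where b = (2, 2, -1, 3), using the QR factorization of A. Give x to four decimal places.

x = (-0.3434, 0.2590)

v_1 = (2, -3, 3, -2); ‖v_1‖ = 5.0990, so q_1 = (0.3922, -0.5883, 0.5883, -0.3922).
q_1·v_2 = 0.3922·(-1) + (-0.5883)·3 + 0.5883·3 + (-0.3922)·3 = -1.5689.
u_2 = v_2 + 1.5689·q_1 = (-0.3846, 2.0769, 3.9231, 2.3846).
‖u_2‖ = 5.0536, so q_2 = (-0.0761, 0.4110, 0.7763, 0.4719).
Qᵀb = (-2.1573, 1.3091).
Back-substitute: x_2 = 1.3091/5.0536 = 0.2590.
x_1 = (-2.1573 + 1.5689·0.2590)/5.0990 = -0.3434.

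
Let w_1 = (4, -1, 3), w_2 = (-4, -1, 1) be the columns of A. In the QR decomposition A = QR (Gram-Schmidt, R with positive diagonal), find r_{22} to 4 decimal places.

r_{22} = 3.5301

w_1 = (4, -1, 3); ‖w_1‖ = 5.0990, so q_1 = (0.7845, -0.1961, 0.5883).
q_1·w_2 = 0.7845·(-4) + (-0.1961)·(-1) + 0.5883·1 = -2.3534.
u_2 = w_2 + 2.3534·q_1 = (-2.1538, -1.4615, 2.3846).
r_{22} = ‖u_2‖ = 3.5301.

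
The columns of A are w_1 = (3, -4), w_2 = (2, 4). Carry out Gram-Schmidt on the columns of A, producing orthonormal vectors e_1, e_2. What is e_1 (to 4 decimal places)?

w_1 = (3, -4); ‖w_1‖ = 5.0000, so e_1 = (0.6000, -0.8000).

e_1 = (0.6000, -0.8000)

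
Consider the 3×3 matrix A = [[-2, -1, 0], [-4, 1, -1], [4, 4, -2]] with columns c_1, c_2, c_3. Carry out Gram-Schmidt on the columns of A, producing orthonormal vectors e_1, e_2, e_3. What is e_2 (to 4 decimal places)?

e_2 = (-0.0627, 0.7212, 0.6899)

c_1 = (-2, -4, 4); ‖c_1‖ = 6.0000, so e_1 = (-0.3333, -0.6667, 0.6667).
e_1·c_2 = (-0.3333)·(-1) + (-0.6667)·1 + 0.6667·4 = 2.3333.
u_2 = c_2 − 2.3333·e_1 = (-0.2222, 2.5556, 2.4444).
‖u_2‖ = 3.5434, so e_2 = (-0.0627, 0.7212, 0.6899).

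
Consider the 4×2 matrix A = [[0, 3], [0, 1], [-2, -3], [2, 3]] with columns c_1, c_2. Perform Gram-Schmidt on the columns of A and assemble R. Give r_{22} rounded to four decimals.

c_1 = (0, 0, -2, 2); ‖c_1‖ = 2.8284, so q_1 = (0.0000, 0.0000, -0.7071, 0.7071).
q_1·c_2 = 0.0000·3 + 0.0000·1 + (-0.7071)·(-3) + 0.7071·3 = 4.2426.
u_2 = c_2 − 4.2426·q_1 = (3.0000, 1.0000, 0.0000, 0.0000).
r_{22} = ‖u_2‖ = 3.1623.

r_{22} = 3.1623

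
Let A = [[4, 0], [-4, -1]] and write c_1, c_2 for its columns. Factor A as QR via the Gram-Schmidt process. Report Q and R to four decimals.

q_1 = c_1/‖c_1‖ = (4, -4)/5.6569 = (0.7071, -0.7071).
r_{12} = q_1·c_2 = 0.7071.
u_2 = c_2 − 0.7071·q_1 = (-0.5000, -0.5000).
‖u_2‖ = 0.7071, so q_2 = (-0.7071, -0.7071).

Q = [[0.7071, -0.7071], [-0.7071, -0.7071]], R = [[5.6569, 0.7071], [0.0000, 0.7071]]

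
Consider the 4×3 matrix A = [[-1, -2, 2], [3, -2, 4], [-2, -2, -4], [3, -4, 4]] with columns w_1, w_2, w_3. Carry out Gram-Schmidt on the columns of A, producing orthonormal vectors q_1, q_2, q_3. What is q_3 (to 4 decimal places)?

q_3 = (0.8083, 0.0000, -0.5774, -0.1155)

q_1 = w_1/‖w_1‖ = (-1, 3, -2, 3)/4.7958 = (-0.2085, 0.6255, -0.4170, 0.6255).
r_{12} = q_1·w_2 = -2.5022.
u_2 = w_2 + 2.5022·q_1 = (-2.5217, -0.4348, -3.0435, -2.4348).
‖u_2‖ = 4.6625, so q_2 = (-0.5409, -0.0933, -0.6528, -0.5222).
r_{13} = q_1·w_3 = 6.2554; r_{23} = q_2·w_3 = -0.9325.
u_3 = w_3 − 6.2554·q_1 + 0.9325·q_2 = (2.8000, 0.0000, -2.0000, -0.4000).
‖u_3‖ = 3.4641, so q_3 = (0.8083, 0.0000, -0.5774, -0.1155).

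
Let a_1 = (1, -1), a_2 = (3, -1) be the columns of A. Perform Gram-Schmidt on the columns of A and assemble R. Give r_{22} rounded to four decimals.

r_{22} = 1.4142

a_1 = (1, -1); ‖a_1‖ = 1.4142, so q_1 = (0.7071, -0.7071).
q_1·a_2 = 0.7071·3 + (-0.7071)·(-1) = 2.8284.
u_2 = a_2 − 2.8284·q_1 = (1.0000, 1.0000).
r_{22} = ‖u_2‖ = 1.4142.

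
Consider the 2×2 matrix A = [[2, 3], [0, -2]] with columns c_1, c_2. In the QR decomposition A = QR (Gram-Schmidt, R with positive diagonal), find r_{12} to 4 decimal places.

c_1 = (2, 0); ‖c_1‖ = 2.0000, so q_1 = (1.0000, 0.0000).
r_{12} = q_1·c_2 = 3.0000.

r_{12} = 3.0000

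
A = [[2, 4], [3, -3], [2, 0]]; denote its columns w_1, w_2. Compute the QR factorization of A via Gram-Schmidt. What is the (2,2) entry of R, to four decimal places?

r_{22} = 4.9941

e_1 = w_1/‖w_1‖ = (2, 3, 2)/4.1231 = (0.4851, 0.7276, 0.4851).
r_{12} = e_1·w_2 = -0.2425.
u_2 = w_2 + 0.2425·e_1 = (4.1176, -2.8235, 0.1176).
r_{22} = ‖u_2‖ = 4.9941.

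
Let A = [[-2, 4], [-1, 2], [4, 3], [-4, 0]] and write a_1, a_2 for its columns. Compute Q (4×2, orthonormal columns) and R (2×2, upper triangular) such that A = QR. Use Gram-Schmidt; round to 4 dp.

q_1 = a_1/‖a_1‖ = (-2, -1, 4, -4)/6.0828 = (-0.3288, -0.1644, 0.6576, -0.6576).
r_{12} = q_1·a_2 = 0.3288.
u_2 = a_2 − 0.3288·q_1 = (4.1081, 2.0541, 2.7838, 0.2162).
‖u_2‖ = 5.3751, so q_2 = (0.7643, 0.3821, 0.5179, 0.0402).

Q = [[-0.3288, 0.7643], [-0.1644, 0.3821], [0.6576, 0.5179], [-0.6576, 0.0402]], R = [[6.0828, 0.3288], [0.0000, 5.3751]]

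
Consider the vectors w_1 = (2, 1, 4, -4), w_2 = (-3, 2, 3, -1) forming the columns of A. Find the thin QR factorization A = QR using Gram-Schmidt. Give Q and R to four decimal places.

e_1 = w_1/‖w_1‖ = (2, 1, 4, -4)/6.0828 = (0.3288, 0.1644, 0.6576, -0.6576).
r_{12} = e_1·w_2 = 1.9728.
u_2 = w_2 − 1.9728·e_1 = (-3.6486, 1.6757, 1.7027, 0.2973).
‖u_2‖ = 4.3713, so e_2 = (-0.8347, 0.3833, 0.3895, 0.0680).

Q = [[0.3288, -0.8347], [0.1644, 0.3833], [0.6576, 0.3895], [-0.6576, 0.0680]], R = [[6.0828, 1.9728], [0.0000, 4.3713]]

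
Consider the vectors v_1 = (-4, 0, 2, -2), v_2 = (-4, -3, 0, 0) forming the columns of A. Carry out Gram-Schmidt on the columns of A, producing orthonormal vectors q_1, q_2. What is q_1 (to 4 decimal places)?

q_1 = (-0.8165, 0.0000, 0.4082, -0.4082)

q_1 = v_1/‖v_1‖ = (-4, 0, 2, -2)/4.8990 = (-0.8165, 0.0000, 0.4082, -0.4082).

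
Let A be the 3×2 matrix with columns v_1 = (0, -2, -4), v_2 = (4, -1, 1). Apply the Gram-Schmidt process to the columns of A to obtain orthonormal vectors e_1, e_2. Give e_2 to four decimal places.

v_1 = (0, -2, -4); ‖v_1‖ = 4.4721, so e_1 = (0.0000, -0.4472, -0.8944).
e_1·v_2 = 0.0000·4 + (-0.4472)·(-1) + (-0.8944)·1 = -0.4472.
u_2 = v_2 + 0.4472·e_1 = (4.0000, -1.2000, 0.6000).
‖u_2‖ = 4.2190, so e_2 = (0.9481, -0.2844, 0.1422).

e_2 = (0.9481, -0.2844, 0.1422)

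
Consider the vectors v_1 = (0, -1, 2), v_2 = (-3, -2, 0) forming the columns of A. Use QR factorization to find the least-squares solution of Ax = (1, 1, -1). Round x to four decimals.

v_1 = (0, -1, 2); ‖v_1‖ = 2.2361, so e_1 = (0.0000, -0.4472, 0.8944).
e_1·v_2 = 0.0000·(-3) + (-0.4472)·(-2) + 0.8944·0 = 0.8944.
u_2 = v_2 − 0.8944·e_1 = (-3.0000, -1.6000, -0.8000).
‖u_2‖ = 3.4928, so e_2 = (-0.8589, -0.4581, -0.2290).
Qᵀb = (-1.3416, -1.0879).
Back-substitute: x_2 = -1.0879/3.4928 = -0.3115.
x_1 = (-1.3416 − 0.8944·(-0.3115))/2.2361 = -0.4754.

x = (-0.4754, -0.3115)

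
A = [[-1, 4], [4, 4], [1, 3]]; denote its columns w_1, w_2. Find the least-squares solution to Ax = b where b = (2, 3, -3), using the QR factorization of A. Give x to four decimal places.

x = (0.2378, 0.1813)

w_1 = (-1, 4, 1); ‖w_1‖ = 4.2426, so e_1 = (-0.2357, 0.9428, 0.2357).
e_1·w_2 = (-0.2357)·4 + 0.9428·4 + 0.2357·3 = 3.5355.
u_2 = w_2 − 3.5355·e_1 = (4.8333, 0.6667, 2.1667).
‖u_2‖ = 5.3385, so e_2 = (0.9054, 0.1249, 0.4059).
Qᵀb = (1.6499, 0.9678).
Back-substitute: x_2 = 0.9678/5.3385 = 0.1813.
x_1 = (1.6499 − 3.5355·0.1813)/4.2426 = 0.2378.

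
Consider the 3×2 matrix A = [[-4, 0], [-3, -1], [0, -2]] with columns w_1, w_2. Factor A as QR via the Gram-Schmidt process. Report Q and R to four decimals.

Q = [[-0.8000, 0.2228], [-0.6000, -0.2971], [0.0000, -0.9285]], R = [[5.0000, 0.6000], [0.0000, 2.1541]]

w_1 = (-4, -3, 0); ‖w_1‖ = 5.0000, so e_1 = (-0.8000, -0.6000, 0.0000).
e_1·w_2 = (-0.8000)·0 + (-0.6000)·(-1) + 0.0000·(-2) = 0.6000.
u_2 = w_2 − 0.6000·e_1 = (0.4800, -0.6400, -2.0000).
‖u_2‖ = 2.1541, so e_2 = (0.2228, -0.2971, -0.9285).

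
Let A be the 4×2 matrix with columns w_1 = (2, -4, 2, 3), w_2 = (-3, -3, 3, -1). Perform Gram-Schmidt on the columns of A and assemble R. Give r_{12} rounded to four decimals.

w_1 = (2, -4, 2, 3); ‖w_1‖ = 5.7446, so e_1 = (0.3482, -0.6963, 0.3482, 0.5222).
r_{12} = e_1·w_2 = 1.5667.

r_{12} = 1.5667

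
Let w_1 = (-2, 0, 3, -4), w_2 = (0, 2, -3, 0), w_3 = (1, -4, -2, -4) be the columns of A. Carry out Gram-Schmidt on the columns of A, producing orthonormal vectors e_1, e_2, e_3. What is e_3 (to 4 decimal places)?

e_3 = (0.2681, -0.6944, -0.4629, -0.4813)

w_1 = (-2, 0, 3, -4); ‖w_1‖ = 5.3852, so e_1 = (-0.3714, 0.0000, 0.5571, -0.7428).
e_1·w_2 = (-0.3714)·0 + 0.0000·2 + 0.5571·(-3) + (-0.7428)·0 = -1.6713.
u_2 = w_2 + 1.6713·e_1 = (-0.6207, 2.0000, -2.0690, -1.2414).
‖u_2‖ = 3.1948, so e_2 = (-0.1943, 0.6260, -0.6476, -0.3886).
e_1·w_3 = (-0.3714)·1 + 0.0000·(-4) + 0.5571·(-2) + (-0.7428)·(-4) = 1.4856; e_2·w_3 = (-0.1943)·1 + 0.6260·(-4) + (-0.6476)·(-2) + (-0.3886)·(-4) = 0.1511.
u_3 = w_3 − 1.4856·e_1 − 0.1511·e_2 = (1.5811, -4.0946, -2.7297, -2.8378).
‖u_3‖ = 5.8966, so e_3 = (0.2681, -0.6944, -0.4629, -0.4813).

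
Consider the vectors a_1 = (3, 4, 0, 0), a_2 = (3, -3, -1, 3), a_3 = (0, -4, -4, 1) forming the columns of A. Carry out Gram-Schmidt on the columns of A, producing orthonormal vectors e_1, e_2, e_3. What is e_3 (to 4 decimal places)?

e_1 = a_1/‖a_1‖ = (3, 4, 0, 0)/5.0000 = (0.6000, 0.8000, 0.0000, 0.0000).
r_{12} = e_1·a_2 = -0.6000.
u_2 = a_2 + 0.6000·e_1 = (3.3600, -2.5200, -1.0000, 3.0000).
‖u_2‖ = 5.2574, so e_2 = (0.6391, -0.4793, -0.1902, 0.5706).
r_{13} = e_1·a_3 = -3.2000; r_{23} = e_2·a_3 = 3.2488.
u_3 = a_3 + 3.2000·e_1 − 3.2488·e_2 = (-0.1563, 0.1172, -3.3821, -0.8538).
‖u_3‖ = 3.4936, so e_3 = (-0.0447, 0.0336, -0.9681, -0.2444).

e_3 = (-0.0447, 0.0336, -0.9681, -0.2444)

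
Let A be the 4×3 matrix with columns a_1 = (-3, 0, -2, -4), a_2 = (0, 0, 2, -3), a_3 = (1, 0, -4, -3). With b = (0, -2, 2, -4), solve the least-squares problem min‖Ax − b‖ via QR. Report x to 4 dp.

a_1 = (-3, 0, -2, -4); ‖a_1‖ = 5.3852, so e_1 = (-0.5571, 0.0000, -0.3714, -0.7428).
e_1·a_2 = (-0.5571)·0 + 0.0000·0 + (-0.3714)·2 + (-0.7428)·(-3) = 1.4856.
u_2 = a_2 − 1.4856·e_1 = (0.8276, 0.0000, 2.5517, -1.8966).
‖u_2‖ = 3.2853, so e_2 = (0.2519, 0.0000, 0.7767, -0.5773).
e_1·a_3 = (-0.5571)·1 + 0.0000·0 + (-0.3714)·(-4) + (-0.7428)·(-3) = 3.1568; e_2·a_3 = 0.2519·1 + 0.0000·0 + 0.7767·(-4) + (-0.5773)·(-3) = -1.1231.
u_3 = a_3 − 3.1568·e_1 + 1.1231·e_2 = (3.0415, 0.0000, -1.9553, -1.3035).
‖u_3‖ = 3.8436, so e_3 = (0.7913, 0.0000, -0.5087, -0.3391).
Qᵀb = (2.2283, 3.8626, 0.3391).
Back-substitute: x_3 = 0.3391/3.8436 = 0.0882.
x_2 = (3.8626 + 1.1231·0.0882)/3.2853 = 1.2059.
x_1 = (2.2283 − 1.4856·1.2059 − 3.1568·0.0882)/5.3852 = 0.0294.

x = (0.0294, 1.2059, 0.0882)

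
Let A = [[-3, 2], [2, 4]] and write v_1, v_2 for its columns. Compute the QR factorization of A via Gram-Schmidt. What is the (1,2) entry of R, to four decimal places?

r_{12} = 0.5547

v_1 = (-3, 2); ‖v_1‖ = 3.6056, so q_1 = (-0.8321, 0.5547).
r_{12} = q_1·v_2 = 0.5547.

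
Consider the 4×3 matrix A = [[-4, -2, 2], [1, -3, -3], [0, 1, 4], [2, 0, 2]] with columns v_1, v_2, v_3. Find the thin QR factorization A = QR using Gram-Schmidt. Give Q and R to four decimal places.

Q = [[-0.8729, -0.2927, 0.3297], [0.2182, -0.9047, 0.0064], [0.0000, 0.2794, 0.6786], [0.4364, -0.1330, 0.6563]], R = [[4.5826, 1.0911, -1.5275], [0.0000, 3.5790, 2.9803], [0.0000, 0.0000, 4.6674]]

q_1 = v_1/‖v_1‖ = (-4, 1, 0, 2)/4.5826 = (-0.8729, 0.2182, 0.0000, 0.4364).
r_{12} = q_1·v_2 = 1.0911.
u_2 = v_2 − 1.0911·q_1 = (-1.0476, -3.2381, 1.0000, -0.4762).
‖u_2‖ = 3.5790, so q_2 = (-0.2927, -0.9047, 0.2794, -0.1330).
r_{13} = q_1·v_3 = -1.5275; r_{23} = q_2·v_3 = 2.9803.
u_3 = v_3 + 1.5275·q_1 − 2.9803·q_2 = (1.5390, 0.0297, 3.1673, 3.0632).
‖u_3‖ = 4.6674, so q_3 = (0.3297, 0.0064, 0.6786, 0.6563).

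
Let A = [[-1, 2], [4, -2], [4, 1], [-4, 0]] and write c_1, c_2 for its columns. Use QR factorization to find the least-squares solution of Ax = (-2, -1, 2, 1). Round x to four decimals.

x = (0.0444, 0.0296)

c_1 = (-1, 4, 4, -4); ‖c_1‖ = 7.0000, so q_1 = (-0.1429, 0.5714, 0.5714, -0.5714).
q_1·c_2 = (-0.1429)·2 + 0.5714·(-2) + 0.5714·1 + (-0.5714)·0 = -0.8571.
u_2 = c_2 + 0.8571·q_1 = (1.8776, -1.5102, 1.4898, -0.4898).
‖u_2‖ = 2.8749, so q_2 = (0.6531, -0.5253, 0.5182, -0.1704).
Qᵀb = (0.2857, 0.0852).
Back-substitute: x_2 = 0.0852/2.8749 = 0.0296.
x_1 = (0.2857 + 0.8571·0.0296)/7.0000 = 0.0444.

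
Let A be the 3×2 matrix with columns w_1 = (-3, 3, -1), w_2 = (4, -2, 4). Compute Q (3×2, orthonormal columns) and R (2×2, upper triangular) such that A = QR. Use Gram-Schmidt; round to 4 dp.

Q = [[-0.6882, 0.1622], [0.6882, 0.4542], [-0.2294, 0.8760]], R = [[4.3589, -5.0471], [0.0000, 3.2444]]

w_1 = (-3, 3, -1); ‖w_1‖ = 4.3589, so e_1 = (-0.6882, 0.6882, -0.2294).
e_1·w_2 = (-0.6882)·4 + 0.6882·(-2) + (-0.2294)·4 = -5.0471.
u_2 = w_2 + 5.0471·e_1 = (0.5263, 1.4737, 2.8421).
‖u_2‖ = 3.2444, so e_2 = (0.1622, 0.4542, 0.8760).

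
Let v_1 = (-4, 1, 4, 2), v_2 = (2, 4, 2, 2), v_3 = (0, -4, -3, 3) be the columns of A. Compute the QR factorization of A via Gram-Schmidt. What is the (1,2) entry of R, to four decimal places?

v_1 = (-4, 1, 4, 2); ‖v_1‖ = 6.0828, so q_1 = (-0.6576, 0.1644, 0.6576, 0.3288).
r_{12} = q_1·v_2 = 1.3152.

r_{12} = 1.3152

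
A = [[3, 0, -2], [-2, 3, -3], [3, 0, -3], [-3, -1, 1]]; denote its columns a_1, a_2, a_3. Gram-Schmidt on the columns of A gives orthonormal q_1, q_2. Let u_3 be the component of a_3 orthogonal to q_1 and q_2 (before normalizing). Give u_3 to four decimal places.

u_3 = (-0.5050, -0.5482, -1.5050, -1.6445)

a_1 = (3, -2, 3, -3); ‖a_1‖ = 5.5678, so q_1 = (0.5388, -0.3592, 0.5388, -0.5388).
q_1·a_2 = 0.5388·0 + (-0.3592)·3 + 0.5388·0 + (-0.5388)·(-1) = -0.5388.
u_2 = a_2 + 0.5388·q_1 = (0.2903, 2.8065, 0.2903, -1.2903).
‖u_2‖ = 3.1160, so q_2 = (0.0932, 0.9006, 0.0932, -0.4141).
q_1·a_3 = 0.5388·(-2) + (-0.3592)·(-3) + 0.5388·(-3) + (-0.5388)·1 = -2.1553; q_2·a_3 = 0.0932·(-2) + 0.9006·(-3) + 0.0932·(-3) + (-0.4141)·1 = -3.5819.
u_3 = a_3 + 2.1553·q_1 + 3.5819·q_2 = (-0.5050, -0.5482, -1.5050, -1.6445).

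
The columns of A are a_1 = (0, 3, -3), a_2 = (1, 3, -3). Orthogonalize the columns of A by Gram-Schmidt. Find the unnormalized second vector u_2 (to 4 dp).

q_1 = a_1/‖a_1‖ = (0, 3, -3)/4.2426 = (0.0000, 0.7071, -0.7071).
r_{12} = q_1·a_2 = 4.2426.
u_2 = a_2 − 4.2426·q_1 = (1.0000, 0.0000, 0.0000).

u_2 = (1.0000, 0.0000, 0.0000)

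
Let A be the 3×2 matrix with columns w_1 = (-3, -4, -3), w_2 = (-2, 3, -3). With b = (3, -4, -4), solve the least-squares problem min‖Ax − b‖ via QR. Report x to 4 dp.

x = (0.5900, -0.3532)

w_1 = (-3, -4, -3); ‖w_1‖ = 5.8310, so q_1 = (-0.5145, -0.6860, -0.5145).
q_1·w_2 = (-0.5145)·(-2) + (-0.6860)·3 + (-0.5145)·(-3) = 0.5145.
u_2 = w_2 − 0.5145·q_1 = (-1.7353, 3.3529, -2.7353).
‖u_2‖ = 4.6621, so q_2 = (-0.3722, 0.7192, -0.5867).
Qᵀb = (3.2585, -1.6466).
Back-substitute: x_2 = -1.6466/4.6621 = -0.3532.
x_1 = (3.2585 − 0.5145·(-0.3532))/5.8310 = 0.5900.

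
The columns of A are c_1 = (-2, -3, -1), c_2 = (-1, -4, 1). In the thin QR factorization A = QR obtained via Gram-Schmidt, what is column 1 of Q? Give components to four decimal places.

q_1 = c_1/‖c_1‖ = (-2, -3, -1)/3.7417 = (-0.5345, -0.8018, -0.2673).

q_1 = (-0.5345, -0.8018, -0.2673)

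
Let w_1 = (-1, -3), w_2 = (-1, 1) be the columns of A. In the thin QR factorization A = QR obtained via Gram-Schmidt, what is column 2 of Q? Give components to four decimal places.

w_1 = (-1, -3); ‖w_1‖ = 3.1623, so e_1 = (-0.3162, -0.9487).
e_1·w_2 = (-0.3162)·(-1) + (-0.9487)·1 = -0.6325.
u_2 = w_2 + 0.6325·e_1 = (-1.2000, 0.4000).
‖u_2‖ = 1.2649, so e_2 = (-0.9487, 0.3162).

e_2 = (-0.9487, 0.3162)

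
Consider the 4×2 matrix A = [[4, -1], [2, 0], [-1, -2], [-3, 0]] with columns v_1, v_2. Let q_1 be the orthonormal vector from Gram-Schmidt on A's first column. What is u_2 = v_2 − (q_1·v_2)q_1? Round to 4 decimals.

v_1 = (4, 2, -1, -3); ‖v_1‖ = 5.4772, so q_1 = (0.7303, 0.3651, -0.1826, -0.5477).
q_1·v_2 = 0.7303·(-1) + 0.3651·0 + (-0.1826)·(-2) + (-0.5477)·0 = -0.3651.
u_2 = v_2 + 0.3651·q_1 = (-0.7333, 0.1333, -2.0667, -0.2000).

u_2 = (-0.7333, 0.1333, -2.0667, -0.2000)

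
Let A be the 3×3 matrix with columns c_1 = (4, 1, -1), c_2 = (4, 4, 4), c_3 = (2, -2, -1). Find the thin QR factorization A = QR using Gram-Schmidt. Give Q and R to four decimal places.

c_1 = (4, 1, -1); ‖c_1‖ = 4.2426, so e_1 = (0.9428, 0.2357, -0.2357).
e_1·c_2 = 0.9428·4 + 0.2357·4 + (-0.2357)·4 = 3.7712.
u_2 = c_2 − 3.7712·e_1 = (0.4444, 3.1111, 4.8889).
‖u_2‖ = 5.8119, so e_2 = (0.0765, 0.5353, 0.8412).
e_1·c_3 = 0.9428·2 + 0.2357·(-2) + (-0.2357)·(-1) = 1.6499; e_2·c_3 = 0.0765·2 + 0.5353·(-2) + 0.8412·(-1) = -1.7589.
u_3 = c_3 − 1.6499·e_1 + 1.7589·e_2 = (0.5789, -1.4474, 0.8684).
‖u_3‖ = 1.7844, so e_3 = (0.3244, -0.8111, 0.4867).

Q = [[0.9428, 0.0765, 0.3244], [0.2357, 0.5353, -0.8111], [-0.2357, 0.8412, 0.4867]], R = [[4.2426, 3.7712, 1.6499], [0.0000, 5.8119, -1.7589], [0.0000, 0.0000, 1.7844]]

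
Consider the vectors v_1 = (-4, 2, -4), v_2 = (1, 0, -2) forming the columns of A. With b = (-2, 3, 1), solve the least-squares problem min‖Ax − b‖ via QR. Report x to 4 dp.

q_1 = v_1/‖v_1‖ = (-4, 2, -4)/6.0000 = (-0.6667, 0.3333, -0.6667).
r_{12} = q_1·v_2 = 0.6667.
u_2 = v_2 − 0.6667·q_1 = (1.4444, -0.2222, -1.5556).
‖u_2‖ = 2.1344, so q_2 = (0.6768, -0.1041, -0.7288).
Qᵀb = (1.6667, -2.3947).
Back-substitute: x_2 = -2.3947/2.1344 = -1.1220.
x_1 = (1.6667 − 0.6667·(-1.1220))/6.0000 = 0.4024.

x = (0.4024, -1.1220)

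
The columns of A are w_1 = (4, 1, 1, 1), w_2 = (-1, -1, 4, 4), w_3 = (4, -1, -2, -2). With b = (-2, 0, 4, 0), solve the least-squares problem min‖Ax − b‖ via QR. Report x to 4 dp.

w_1 = (4, 1, 1, 1); ‖w_1‖ = 4.3589, so q_1 = (0.9177, 0.2294, 0.2294, 0.2294).
q_1·w_2 = 0.9177·(-1) + 0.2294·(-1) + 0.2294·4 + 0.2294·4 = 0.6882.
u_2 = w_2 − 0.6882·q_1 = (-1.6316, -1.1579, 3.8421, 3.8421).
‖u_2‖ = 5.7902, so q_2 = (-0.2818, -0.2000, 0.6636, 0.6636).
q_1·w_3 = 0.9177·4 + 0.2294·(-1) + 0.2294·(-2) + 0.2294·(-2) = 2.5236; q_2·w_3 = (-0.2818)·4 + (-0.2000)·(-1) + 0.6636·(-2) + 0.6636·(-2) = -3.5814.
u_3 = w_3 − 2.5236·q_1 + 3.5814·q_2 = (0.6750, -2.2951, -0.2025, -0.2025).
‖u_3‖ = 2.4094, so q_3 = (0.2802, -0.9526, -0.0840, -0.0840).
Qᵀb = (-0.9177, 3.2178, -0.8965).
Back-substitute: x_3 = -0.8965/2.4094 = -0.3721.
x_2 = (3.2178 + 3.5814·(-0.3721))/5.7902 = 0.3256.
x_1 = (-0.9177 − 0.6882·0.3256 − 2.5236·(-0.3721))/4.3589 = -0.0465.

x = (-0.0465, 0.3256, -0.3721)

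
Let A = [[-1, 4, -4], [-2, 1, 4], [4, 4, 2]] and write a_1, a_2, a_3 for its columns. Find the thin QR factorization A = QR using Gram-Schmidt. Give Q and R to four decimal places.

Q = [[-0.2182, 0.8423, -0.4928], [-0.4364, 0.3674, 0.8213], [0.8729, 0.3943, 0.2875]], R = [[4.5826, 2.1822, 0.8729], [0.0000, 5.3140, -1.1112], [0.0000, 0.0000, 5.8312]]

a_1 = (-1, -2, 4); ‖a_1‖ = 4.5826, so e_1 = (-0.2182, -0.4364, 0.8729).
e_1·a_2 = (-0.2182)·4 + (-0.4364)·1 + 0.8729·4 = 2.1822.
u_2 = a_2 − 2.1822·e_1 = (4.4762, 1.9524, 2.0952).
‖u_2‖ = 5.3140, so e_2 = (0.8423, 0.3674, 0.3943).
e_1·a_3 = (-0.2182)·(-4) + (-0.4364)·4 + 0.8729·2 = 0.8729; e_2·a_3 = 0.8423·(-4) + 0.3674·4 + 0.3943·2 = -1.1112.
u_3 = a_3 − 0.8729·e_1 + 1.1112·e_2 = (-2.8735, 4.7892, 1.6762).
‖u_3‖ = 5.8312, so e_3 = (-0.4928, 0.8213, 0.2875).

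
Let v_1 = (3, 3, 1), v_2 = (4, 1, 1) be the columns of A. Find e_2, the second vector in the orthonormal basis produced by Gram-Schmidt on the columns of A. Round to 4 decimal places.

e_2 = (0.6927, -0.7174, 0.0742)

v_1 = (3, 3, 1); ‖v_1‖ = 4.3589, so e_1 = (0.6882, 0.6882, 0.2294).
e_1·v_2 = 0.6882·4 + 0.6882·1 + 0.2294·1 = 3.6707.
u_2 = v_2 − 3.6707·e_1 = (1.4737, -1.5263, 0.1579).
‖u_2‖ = 2.1275, so e_2 = (0.6927, -0.7174, 0.0742).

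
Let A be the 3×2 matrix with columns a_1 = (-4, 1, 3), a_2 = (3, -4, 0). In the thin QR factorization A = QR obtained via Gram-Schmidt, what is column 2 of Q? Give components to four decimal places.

e_2 = (0.1383, -0.8695, 0.4742)

a_1 = (-4, 1, 3); ‖a_1‖ = 5.0990, so e_1 = (-0.7845, 0.1961, 0.5883).
e_1·a_2 = (-0.7845)·3 + 0.1961·(-4) + 0.5883·0 = -3.1379.
u_2 = a_2 + 3.1379·e_1 = (0.5385, -3.3846, 1.8462).
‖u_2‖ = 3.8928, so e_2 = (0.1383, -0.8695, 0.4742).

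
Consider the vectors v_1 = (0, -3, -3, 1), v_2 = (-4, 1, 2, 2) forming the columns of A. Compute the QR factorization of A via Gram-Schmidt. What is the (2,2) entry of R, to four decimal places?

r_{22} = 4.7351

e_1 = v_1/‖v_1‖ = (0, -3, -3, 1)/4.3589 = (0.0000, -0.6882, -0.6882, 0.2294).
r_{12} = e_1·v_2 = -1.6059.
u_2 = v_2 + 1.6059·e_1 = (-4.0000, -0.1053, 0.8947, 2.3684).
r_{22} = ‖u_2‖ = 4.7351.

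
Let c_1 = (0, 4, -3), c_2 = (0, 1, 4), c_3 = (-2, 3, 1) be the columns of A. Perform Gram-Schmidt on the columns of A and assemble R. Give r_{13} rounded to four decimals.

c_1 = (0, 4, -3); ‖c_1‖ = 5.0000, so q_1 = (0.0000, 0.8000, -0.6000).
r_{13} = q_1·c_3 = 1.8000.

r_{13} = 1.8000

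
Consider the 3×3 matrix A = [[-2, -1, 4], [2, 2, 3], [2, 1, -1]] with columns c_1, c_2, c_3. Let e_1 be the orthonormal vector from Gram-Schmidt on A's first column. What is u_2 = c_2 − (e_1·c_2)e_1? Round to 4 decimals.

c_1 = (-2, 2, 2); ‖c_1‖ = 3.4641, so e_1 = (-0.5774, 0.5774, 0.5774).
e_1·c_2 = (-0.5774)·(-1) + 0.5774·2 + 0.5774·1 = 2.3094.
u_2 = c_2 − 2.3094·e_1 = (0.3333, 0.6667, -0.3333).

u_2 = (0.3333, 0.6667, -0.3333)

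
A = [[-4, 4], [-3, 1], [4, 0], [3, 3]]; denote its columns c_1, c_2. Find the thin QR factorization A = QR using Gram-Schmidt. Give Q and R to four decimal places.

Q = [[-0.5657, 0.6532], [-0.4243, 0.0816], [0.5657, 0.1633], [0.4243, 0.7348]], R = [[7.0711, -1.4142], [0.0000, 4.8990]]

c_1 = (-4, -3, 4, 3); ‖c_1‖ = 7.0711, so q_1 = (-0.5657, -0.4243, 0.5657, 0.4243).
q_1·c_2 = (-0.5657)·4 + (-0.4243)·1 + 0.5657·0 + 0.4243·3 = -1.4142.
u_2 = c_2 + 1.4142·q_1 = (3.2000, 0.4000, 0.8000, 3.6000).
‖u_2‖ = 4.8990, so q_2 = (0.6532, 0.0816, 0.1633, 0.7348).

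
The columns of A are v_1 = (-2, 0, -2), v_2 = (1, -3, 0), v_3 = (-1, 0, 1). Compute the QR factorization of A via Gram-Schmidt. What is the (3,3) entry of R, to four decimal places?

r_{33} = 1.3765

e_1 = v_1/‖v_1‖ = (-2, 0, -2)/2.8284 = (-0.7071, 0.0000, -0.7071).
r_{12} = e_1·v_2 = -0.7071.
u_2 = v_2 + 0.7071·e_1 = (0.5000, -3.0000, -0.5000).
‖u_2‖ = 3.0822, so e_2 = (0.1622, -0.9733, -0.1622).
r_{13} = e_1·v_3 = 0.0000; r_{23} = e_2·v_3 = -0.3244.
u_3 = v_3 + 0.0000·e_1 + 0.3244·e_2 = (-0.9474, -0.3158, 0.9474).
r_{33} = ‖u_3‖ = 1.3765.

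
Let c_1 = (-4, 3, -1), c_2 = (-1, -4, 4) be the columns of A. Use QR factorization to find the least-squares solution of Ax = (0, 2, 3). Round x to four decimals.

c_1 = (-4, 3, -1); ‖c_1‖ = 5.0990, so q_1 = (-0.7845, 0.5883, -0.1961).
q_1·c_2 = (-0.7845)·(-1) + 0.5883·(-4) + (-0.1961)·4 = -2.3534.
u_2 = c_2 + 2.3534·q_1 = (-2.8462, -2.6154, 3.5385).
‖u_2‖ = 5.2404, so q_2 = (-0.5431, -0.4991, 0.6752).
Qᵀb = (0.5883, 1.0275).
Back-substitute: x_2 = 1.0275/5.2404 = 0.1961.
x_1 = (0.5883 + 2.3534·0.1961)/5.0990 = 0.2059.

x = (0.2059, 0.1961)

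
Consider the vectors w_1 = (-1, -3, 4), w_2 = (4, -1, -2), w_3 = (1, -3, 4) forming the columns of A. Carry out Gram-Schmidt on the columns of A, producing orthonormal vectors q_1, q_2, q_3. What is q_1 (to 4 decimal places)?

w_1 = (-1, -3, 4); ‖w_1‖ = 5.0990, so q_1 = (-0.1961, -0.5883, 0.7845).

q_1 = (-0.1961, -0.5883, 0.7845)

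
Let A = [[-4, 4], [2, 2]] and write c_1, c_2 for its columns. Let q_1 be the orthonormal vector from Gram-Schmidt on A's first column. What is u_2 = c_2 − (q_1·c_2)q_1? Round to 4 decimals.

u_2 = (1.6000, 3.2000)

c_1 = (-4, 2); ‖c_1‖ = 4.4721, so q_1 = (-0.8944, 0.4472).
q_1·c_2 = (-0.8944)·4 + 0.4472·2 = -2.6833.
u_2 = c_2 + 2.6833·q_1 = (1.6000, 3.2000).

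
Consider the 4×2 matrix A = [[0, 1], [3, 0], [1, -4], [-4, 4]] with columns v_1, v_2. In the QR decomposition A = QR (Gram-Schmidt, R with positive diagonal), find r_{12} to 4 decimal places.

r_{12} = -3.9223

v_1 = (0, 3, 1, -4); ‖v_1‖ = 5.0990, so e_1 = (0.0000, 0.5883, 0.1961, -0.7845).
r_{12} = e_1·v_2 = -3.9223.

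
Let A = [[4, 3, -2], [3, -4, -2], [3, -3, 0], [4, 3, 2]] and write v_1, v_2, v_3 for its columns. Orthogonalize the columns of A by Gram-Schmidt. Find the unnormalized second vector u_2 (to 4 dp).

u_2 = (2.7600, -4.1800, -3.1800, 2.7600)

q_1 = v_1/‖v_1‖ = (4, 3, 3, 4)/7.0711 = (0.5657, 0.4243, 0.4243, 0.5657).
r_{12} = q_1·v_2 = 0.4243.
u_2 = v_2 − 0.4243·q_1 = (2.7600, -4.1800, -3.1800, 2.7600).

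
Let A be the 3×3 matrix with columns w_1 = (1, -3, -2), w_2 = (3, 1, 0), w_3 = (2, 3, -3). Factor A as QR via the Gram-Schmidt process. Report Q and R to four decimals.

w_1 = (1, -3, -2); ‖w_1‖ = 3.7417, so e_1 = (0.2673, -0.8018, -0.5345).
e_1·w_2 = 0.2673·3 + (-0.8018)·1 + (-0.5345)·0 = 0.0000.
u_2 = w_2 + 0.0000·e_1 = (3.0000, 1.0000, 0.0000).
‖u_2‖ = 3.1623, so e_2 = (0.9487, 0.3162, 0.0000).
e_1·w_3 = 0.2673·2 + (-0.8018)·3 + (-0.5345)·(-3) = -0.2673; e_2·w_3 = 0.9487·2 + 0.3162·3 + 0.0000·(-3) = 2.8460.
u_3 = w_3 + 0.2673·e_1 − 2.8460·e_2 = (-0.6286, 1.8857, -3.1429).
‖u_3‖ = 3.7187, so e_3 = (-0.1690, 0.5071, -0.8452).

Q = [[0.2673, 0.9487, -0.1690], [-0.8018, 0.3162, 0.5071], [-0.5345, 0.0000, -0.8452]], R = [[3.7417, 0.0000, -0.2673], [0.0000, 3.1623, 2.8460], [0.0000, 0.0000, 3.7187]]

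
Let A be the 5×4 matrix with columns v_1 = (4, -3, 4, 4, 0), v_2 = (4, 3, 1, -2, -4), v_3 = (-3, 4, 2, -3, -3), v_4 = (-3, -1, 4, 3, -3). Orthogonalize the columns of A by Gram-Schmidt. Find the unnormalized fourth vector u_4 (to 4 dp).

v_1 = (4, -3, 4, 4, 0); ‖v_1‖ = 7.5498, so e_1 = (0.5298, -0.3974, 0.5298, 0.5298, 0.0000).
e_1·v_2 = 0.5298·4 + (-0.3974)·3 + 0.5298·1 + 0.5298·(-2) + 0.0000·(-4) = 0.3974.
u_2 = v_2 − 0.3974·e_1 = (3.7895, 3.1579, 0.7895, -2.2105, -4.0000).
‖u_2‖ = 6.7707, so e_2 = (0.5597, 0.4664, 0.1166, -0.3265, -0.5908).
e_1·v_3 = 0.5298·(-3) + (-0.3974)·4 + 0.5298·2 + 0.5298·(-3) + 0.0000·(-3) = -3.7087; e_2·v_3 = 0.5597·(-3) + 0.4664·4 + 0.1166·2 + (-0.3265)·(-3) + (-0.5908)·(-3) = 3.1716.
u_3 = v_3 + 3.7087·e_1 − 3.1716·e_2 = (-2.8102, 1.0471, 3.5951, 0.0004, -1.1263).
‖u_3‖ = 4.8153, so e_3 = (-0.5836, 0.2174, 0.7466, 0.0001, -0.2339).
e_1·v_4 = 0.5298·(-3) + (-0.3974)·(-1) + 0.5298·4 + 0.5298·3 + 0.0000·(-3) = 2.5166; e_2·v_4 = 0.5597·(-3) + 0.4664·(-1) + 0.1166·4 + (-0.3265)·3 + (-0.5908)·(-3) = -0.8862; e_3·v_4 = (-0.5836)·(-3) + 0.2174·(-1) + 0.7466·4 + 0.0001·3 + (-0.2339)·(-3) = 5.2217.
u_4 = v_4 − 2.5166·e_1 + 0.8862·e_2 − 5.2217·e_3 = (-0.7900, -0.7221, -1.1286, 1.3769, -2.3022).

u_4 = (-0.7900, -0.7221, -1.1286, 1.3769, -2.3022)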